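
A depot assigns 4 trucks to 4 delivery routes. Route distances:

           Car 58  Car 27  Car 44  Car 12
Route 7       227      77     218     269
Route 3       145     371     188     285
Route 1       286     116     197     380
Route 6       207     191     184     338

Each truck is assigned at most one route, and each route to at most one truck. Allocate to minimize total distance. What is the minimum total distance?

This is a one-to-one assignment (minimum-cost bipartite matching).
Optimal: Car 58→Route 3 (145 km), Car 27→Route 1 (116 km), Car 44→Route 6 (184 km), Car 12→Route 7 (269 km) — total 145+116+184+269 = 714 km.
Column-greedy (each route in turn goes to its cheapest remaining truck) gives 757 km, worse by 43.
Next-best assignment: Car 58→Route 3, Car 27→Route 7, Car 44→Route 1, Car 12→Route 6 = 757 km.
Swapping Car 27↔Car 44 (Car 27→Route 6 191 km, Car 44→Route 1 197 km) adds 88.

Minimum total: 714 km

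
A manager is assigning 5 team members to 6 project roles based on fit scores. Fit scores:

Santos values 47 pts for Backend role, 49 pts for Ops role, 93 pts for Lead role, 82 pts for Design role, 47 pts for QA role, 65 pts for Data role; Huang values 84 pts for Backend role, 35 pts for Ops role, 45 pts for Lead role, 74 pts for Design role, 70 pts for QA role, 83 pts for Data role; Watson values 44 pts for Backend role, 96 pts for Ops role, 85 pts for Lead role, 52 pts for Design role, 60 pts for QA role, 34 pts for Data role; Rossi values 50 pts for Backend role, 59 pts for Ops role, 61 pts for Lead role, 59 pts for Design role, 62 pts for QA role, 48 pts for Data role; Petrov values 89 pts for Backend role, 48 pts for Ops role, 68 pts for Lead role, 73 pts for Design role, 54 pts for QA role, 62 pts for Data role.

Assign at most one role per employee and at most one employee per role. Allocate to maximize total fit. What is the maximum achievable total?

Optimal: Santos→Lead role (93 pts), Huang→Data role (83 pts), Watson→Ops role (96 pts), Rossi→QA role (62 pts), Petrov→Backend role (89 pts) — total 93+83+96+62+89 = 423 pts.
Column-greedy (each role in turn goes to its best remaining employee) gives 414 pts, worse by 9.
Next-best assignment: Santos→Lead role, Huang→Data role, Watson→Ops role, Rossi→Design role, Petrov→Backend role = 420 pts.

Maximum total: 423 pts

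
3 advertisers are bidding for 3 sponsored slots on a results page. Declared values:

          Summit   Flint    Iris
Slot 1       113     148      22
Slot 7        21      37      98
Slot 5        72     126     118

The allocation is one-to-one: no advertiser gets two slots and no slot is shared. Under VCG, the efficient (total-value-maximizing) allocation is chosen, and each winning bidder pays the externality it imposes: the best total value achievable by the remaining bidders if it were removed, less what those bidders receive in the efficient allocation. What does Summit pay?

Efficient allocation: Summit→Slot 1 ($113), Flint→Slot 5 ($126), Iris→Slot 7 ($98); total welfare W = $337.
Summit receives Slot 1 at value $113, so the others get W − 113 = $224.
Without Summit: best allocation of the remaining 2 bidders over all 3 slots is Flint→Slot 1 ($148), Iris→Slot 5 ($118), total $266.
VCG payment = (others' best without Summit) − (others' welfare with Summit) = 266 − 224 = $42.

Summit pays $42.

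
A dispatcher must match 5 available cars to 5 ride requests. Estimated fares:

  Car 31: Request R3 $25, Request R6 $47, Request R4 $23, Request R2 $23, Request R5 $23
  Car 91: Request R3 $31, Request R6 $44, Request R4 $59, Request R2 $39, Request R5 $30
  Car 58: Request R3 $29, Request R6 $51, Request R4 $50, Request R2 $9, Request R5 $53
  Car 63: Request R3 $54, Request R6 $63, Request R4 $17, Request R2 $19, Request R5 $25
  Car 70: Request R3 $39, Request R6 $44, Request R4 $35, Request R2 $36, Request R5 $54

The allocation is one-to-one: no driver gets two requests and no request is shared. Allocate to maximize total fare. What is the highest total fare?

This is a one-to-one assignment (maximum-weight bipartite matching).
Optimal: Car 31→Request R6 ($47), Car 91→Request R4 ($59), Car 58→Request R5 ($53), Car 63→Request R3 ($54), Car 70→Request R2 ($36) — total 47+59+53+54+36 = $249.
Column-greedy (each request in turn goes to its best remaining driver) gives $223, worse by 26.
Swapping Car 58↔Car 91 (Car 58→Request R4 $50, Car 91→Request R5 $30) loses 32.

Max total: $249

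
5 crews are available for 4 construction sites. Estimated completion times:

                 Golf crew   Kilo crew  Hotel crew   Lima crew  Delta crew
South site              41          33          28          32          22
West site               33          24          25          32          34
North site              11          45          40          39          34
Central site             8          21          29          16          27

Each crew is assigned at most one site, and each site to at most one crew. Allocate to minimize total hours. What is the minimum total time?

This is the linear assignment problem.
Optimal: Delta crew→South site (22 hours), Kilo crew→West site (24 hours), Golf crew→North site (11 hours), Lima crew→Central site (16 hours) — total 22+24+11+16 = 73 hours.
Row-greedy (each crew in turn takes its cheapest remaining site) gives 99 hours, worse by 26.

Minimum total: 73 hours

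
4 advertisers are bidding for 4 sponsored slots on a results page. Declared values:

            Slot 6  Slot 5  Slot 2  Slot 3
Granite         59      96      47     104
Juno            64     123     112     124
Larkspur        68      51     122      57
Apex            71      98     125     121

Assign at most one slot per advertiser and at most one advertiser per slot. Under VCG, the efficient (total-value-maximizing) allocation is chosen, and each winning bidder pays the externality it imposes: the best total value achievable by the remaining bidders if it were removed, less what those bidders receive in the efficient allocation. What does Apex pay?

Apex pays $45.

Efficient allocation: Granite→Slot 6 ($59), Juno→Slot 5 ($123), Larkspur→Slot 2 ($122), Apex→Slot 3 ($121); total welfare W = $425.
Apex receives Slot 3 at value $121, so the others get W − 121 = $304.
Without Apex: best allocation of the remaining 3 bidders over all 4 slots is Granite→Slot 3 ($104), Juno→Slot 5 ($123), Larkspur→Slot 2 ($122), total $349.
VCG payment = (others' best without Apex) − (others' welfare with Apex) = 349 − 304 = $45.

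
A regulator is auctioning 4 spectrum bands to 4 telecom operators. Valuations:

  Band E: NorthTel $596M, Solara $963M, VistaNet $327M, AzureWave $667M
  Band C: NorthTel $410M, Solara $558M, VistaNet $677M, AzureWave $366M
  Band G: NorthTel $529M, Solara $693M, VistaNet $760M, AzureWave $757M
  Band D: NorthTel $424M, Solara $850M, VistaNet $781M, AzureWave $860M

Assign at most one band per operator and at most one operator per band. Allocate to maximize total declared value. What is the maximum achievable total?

Max total: $3029M

Optimal: NorthTel→Band G ($529M), Solara→Band E ($963M), VistaNet→Band C ($677M), AzureWave→Band D ($860M) — total 529+963+677+860 = $3029M.
Column-greedy (each band in turn goes to its best remaining operator) gives $2821M, worse by 208.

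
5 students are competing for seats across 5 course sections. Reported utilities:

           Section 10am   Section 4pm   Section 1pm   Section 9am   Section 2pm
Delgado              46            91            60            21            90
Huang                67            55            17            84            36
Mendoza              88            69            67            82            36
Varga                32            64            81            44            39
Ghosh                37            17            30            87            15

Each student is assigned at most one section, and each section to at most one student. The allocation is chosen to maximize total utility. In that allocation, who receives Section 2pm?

Optimal: Delgado→Section 2pm (90 points), Huang→Section 4pm (55 points), Mendoza→Section 10am (88 points), Varga→Section 1pm (81 points), Ghosh→Section 9am (87 points) — total 90+55+88+81+87 = 401 points.
Row-greedy (each student in turn takes its best remaining section) gives 359 points, worse by 42.
Next-best assignment: Delgado→Section 2pm, Huang→Section 10am, Mendoza→Section 4pm, Varga→Section 1pm, Ghosh→Section 9am = 394 points.
Swapping Ghosh↔Mendoza (Ghosh→Section 10am 37 points, Mendoza→Section 9am 82 points) loses 56.
No other one-to-one assignment exceeds 401 points.
Delgado's own top section is Section 4pm (91 points), but forcing Delgado→Section 4pm and reassigning the rest optimally gives only 383 points — worse by 18.

Delgado receives Section 2pm.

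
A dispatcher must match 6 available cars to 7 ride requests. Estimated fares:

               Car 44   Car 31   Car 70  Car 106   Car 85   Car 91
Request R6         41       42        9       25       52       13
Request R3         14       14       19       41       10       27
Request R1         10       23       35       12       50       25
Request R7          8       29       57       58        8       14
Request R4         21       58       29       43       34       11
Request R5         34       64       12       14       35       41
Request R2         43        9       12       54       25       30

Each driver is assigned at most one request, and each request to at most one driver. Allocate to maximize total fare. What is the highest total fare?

Max total: $301

Optimal: Car 44→Request R6 ($41), Car 31→Request R4 ($58), Car 70→Request R7 ($57), Car 106→Request R2 ($54), Car 85→Request R1 ($50), Car 91→Request R5 ($41) — total 41+58+57+54+50+41 = $301.
Row-greedy (each driver in turn takes its best remaining request) gives $286, worse by 15.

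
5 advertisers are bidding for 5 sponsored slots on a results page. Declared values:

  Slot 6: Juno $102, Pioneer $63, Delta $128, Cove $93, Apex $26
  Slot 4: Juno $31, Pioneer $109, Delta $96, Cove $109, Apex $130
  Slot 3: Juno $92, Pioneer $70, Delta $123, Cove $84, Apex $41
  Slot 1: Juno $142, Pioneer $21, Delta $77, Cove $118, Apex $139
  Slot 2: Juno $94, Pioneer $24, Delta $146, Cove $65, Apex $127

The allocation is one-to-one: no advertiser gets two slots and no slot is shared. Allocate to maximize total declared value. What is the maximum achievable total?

Optimal: Juno→Slot 1 ($142), Pioneer→Slot 4 ($109), Delta→Slot 3 ($123), Cove→Slot 6 ($93), Apex→Slot 2 ($127) — total 142+109+123+93+127 = $594.
Max-entry greedy (repeatedly take the single best remaining cell) gives $581, worse by 13.
Next-best assignment: Juno→Slot 1, Pioneer→Slot 4, Delta→Slot 6, Cove→Slot 3, Apex→Slot 2 = $590.
Swapping Apex↔Juno (Apex→Slot 1 $139, Juno→Slot 2 $94) loses 36.

Max total: $594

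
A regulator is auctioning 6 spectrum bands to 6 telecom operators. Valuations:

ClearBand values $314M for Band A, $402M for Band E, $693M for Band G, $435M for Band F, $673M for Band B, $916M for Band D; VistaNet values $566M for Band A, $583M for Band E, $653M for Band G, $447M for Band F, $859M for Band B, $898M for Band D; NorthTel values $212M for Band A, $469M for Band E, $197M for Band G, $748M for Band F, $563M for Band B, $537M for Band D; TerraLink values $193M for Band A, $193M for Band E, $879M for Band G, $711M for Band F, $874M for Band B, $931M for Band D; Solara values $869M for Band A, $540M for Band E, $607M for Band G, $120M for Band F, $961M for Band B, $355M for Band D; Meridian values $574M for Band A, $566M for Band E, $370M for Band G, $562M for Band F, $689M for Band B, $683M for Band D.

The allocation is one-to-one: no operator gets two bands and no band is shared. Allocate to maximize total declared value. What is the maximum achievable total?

Max total: $4837M

Optimal: ClearBand→Band D ($916M), VistaNet→Band B ($859M), NorthTel→Band F ($748M), TerraLink→Band G ($879M), Solara→Band A ($869M), Meridian→Band E ($566M) — total 916+859+748+879+869+566 = $4837M.
Column-greedy (each band in turn goes to its best remaining operator) gives $4684M, worse by 153.
Next-best assignment: ClearBand→Band D, VistaNet→Band E, NorthTel→Band F, TerraLink→Band G, Solara→Band A, Meridian→Band B = $4684M.
Swapping NorthTel↔VistaNet (NorthTel→Band B $563M, VistaNet→Band F $447M) loses 597.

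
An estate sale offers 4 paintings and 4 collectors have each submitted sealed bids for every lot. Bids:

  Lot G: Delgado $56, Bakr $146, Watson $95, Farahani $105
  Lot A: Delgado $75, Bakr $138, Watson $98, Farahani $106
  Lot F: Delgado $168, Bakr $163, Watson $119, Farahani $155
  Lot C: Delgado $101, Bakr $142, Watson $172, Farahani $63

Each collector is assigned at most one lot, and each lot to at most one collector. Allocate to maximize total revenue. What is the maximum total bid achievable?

Optimal: Delgado→Lot F ($168), Bakr→Lot G ($146), Watson→Lot C ($172), Farahani→Lot A ($106) — total 168+146+172+106 = $592.

Max total: $592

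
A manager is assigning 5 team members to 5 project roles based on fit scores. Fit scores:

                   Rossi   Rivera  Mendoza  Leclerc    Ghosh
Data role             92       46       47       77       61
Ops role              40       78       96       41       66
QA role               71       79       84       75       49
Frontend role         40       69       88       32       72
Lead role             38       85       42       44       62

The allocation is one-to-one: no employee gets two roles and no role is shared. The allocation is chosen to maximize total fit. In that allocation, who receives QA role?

Leclerc receives QA role.

Optimal: Rossi→Data role (92 pts), Rivera→Lead role (85 pts), Mendoza→Ops role (96 pts), Leclerc→QA role (75 pts), Ghosh→Frontend role (72 pts) — total 92+85+96+75+72 = 420 pts.
Column-greedy (each role in turn goes to its best remaining employee) gives 383 pts, worse by 37.
Next-best assignment: Rossi→Data role, Rivera→Lead role, Mendoza→Frontend role, Leclerc→QA role, Ghosh→Ops role = 406 pts.
Checked against all permutations: 420 pts is optimal.
Leclerc's own top role is Data role (77 pts), but forcing Leclerc→Data role and reassigning the rest optimally gives only 401 pts — worse by 19.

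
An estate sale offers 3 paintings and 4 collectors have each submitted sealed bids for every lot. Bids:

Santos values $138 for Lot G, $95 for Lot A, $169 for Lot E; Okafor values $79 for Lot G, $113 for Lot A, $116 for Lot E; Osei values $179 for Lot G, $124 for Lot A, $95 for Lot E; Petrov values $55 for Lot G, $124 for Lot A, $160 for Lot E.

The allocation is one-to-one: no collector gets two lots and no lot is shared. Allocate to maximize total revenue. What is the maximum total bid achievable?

Max total: $472

Optimal: Osei→Lot G ($179), Petrov→Lot A ($124), Santos→Lot E ($169) — total 179+124+169 = $472.
Row-greedy (each collector in turn takes its best remaining lot) gives $461, worse by 11.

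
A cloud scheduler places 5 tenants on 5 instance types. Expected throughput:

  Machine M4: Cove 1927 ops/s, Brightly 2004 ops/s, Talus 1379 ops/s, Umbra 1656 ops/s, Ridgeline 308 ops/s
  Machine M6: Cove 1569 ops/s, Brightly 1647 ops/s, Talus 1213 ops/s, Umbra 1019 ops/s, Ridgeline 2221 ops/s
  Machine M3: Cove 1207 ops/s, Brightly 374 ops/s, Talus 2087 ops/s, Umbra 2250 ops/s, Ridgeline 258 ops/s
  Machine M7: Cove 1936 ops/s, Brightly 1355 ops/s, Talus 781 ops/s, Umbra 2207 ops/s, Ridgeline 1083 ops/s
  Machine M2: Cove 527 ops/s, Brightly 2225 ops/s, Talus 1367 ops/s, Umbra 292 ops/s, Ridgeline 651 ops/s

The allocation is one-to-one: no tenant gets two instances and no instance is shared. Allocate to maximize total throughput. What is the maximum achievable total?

Maximum total: 10667 ops/s

This is a one-to-one assignment (maximum-weight bipartite matching).
Optimal: Cove→Machine M4 (1927 ops/s), Brightly→Machine M2 (2225 ops/s), Talus→Machine M3 (2087 ops/s), Umbra→Machine M7 (2207 ops/s), Ridgeline→Machine M6 (2221 ops/s) — total 1927+2225+2087+2207+2221 = 10667 ops/s.
Max-entry greedy (repeatedly take the single best remaining cell) gives 10011 ops/s, worse by 656.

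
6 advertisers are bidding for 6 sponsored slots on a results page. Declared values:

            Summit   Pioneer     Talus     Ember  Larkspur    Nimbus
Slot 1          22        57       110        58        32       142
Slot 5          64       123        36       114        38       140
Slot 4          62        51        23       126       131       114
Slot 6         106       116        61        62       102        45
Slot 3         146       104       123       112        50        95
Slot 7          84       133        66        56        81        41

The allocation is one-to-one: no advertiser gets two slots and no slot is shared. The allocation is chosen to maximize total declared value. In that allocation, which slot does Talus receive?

Optimal: Summit→Slot 3 ($146), Pioneer→Slot 7 ($133), Talus→Slot 1 ($110), Ember→Slot 4 ($126), Larkspur→Slot 6 ($102), Nimbus→Slot 5 ($140) — total 146+133+110+126+102+140 = $757.
Column-greedy (each slot in turn goes to its best remaining advertiser) gives $681, worse by 76.
Talus's own top slot is Slot 3 ($123), but forcing Talus→Slot 3 and reassigning the rest optimally gives only $749 — worse by 8.

Talus receives Slot 1.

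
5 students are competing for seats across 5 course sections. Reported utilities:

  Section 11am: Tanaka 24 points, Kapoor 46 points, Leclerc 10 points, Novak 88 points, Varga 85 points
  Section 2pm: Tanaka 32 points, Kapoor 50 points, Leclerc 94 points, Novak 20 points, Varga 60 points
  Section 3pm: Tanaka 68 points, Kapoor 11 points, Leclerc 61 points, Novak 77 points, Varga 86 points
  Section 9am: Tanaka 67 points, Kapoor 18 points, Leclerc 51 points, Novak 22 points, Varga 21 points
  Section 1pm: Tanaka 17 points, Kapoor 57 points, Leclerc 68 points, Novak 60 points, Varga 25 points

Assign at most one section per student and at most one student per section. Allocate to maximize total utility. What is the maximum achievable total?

Maximum total: 392 points

Optimal: Tanaka→Section 9am (67 points), Kapoor→Section 1pm (57 points), Leclerc→Section 2pm (94 points), Novak→Section 11am (88 points), Varga→Section 3pm (86 points) — total 67+57+94+88+86 = 392 points.
Row-greedy (each student in turn takes its best remaining section) gives 328 points, worse by 64.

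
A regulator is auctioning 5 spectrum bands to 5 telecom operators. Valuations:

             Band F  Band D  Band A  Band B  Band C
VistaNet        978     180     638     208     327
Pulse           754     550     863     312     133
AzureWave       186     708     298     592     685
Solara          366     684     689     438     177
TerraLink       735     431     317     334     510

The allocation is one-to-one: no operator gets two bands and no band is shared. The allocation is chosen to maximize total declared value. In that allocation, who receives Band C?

TerraLink receives Band C.

Optimal: VistaNet→Band F ($978M), Pulse→Band A ($863M), AzureWave→Band B ($592M), Solara→Band D ($684M), TerraLink→Band C ($510M) — total 978+863+592+684+510 = $3627M.
Max-entry greedy (repeatedly take the single best remaining cell) gives $3497M, worse by 130.
TerraLink's own top band is Band F ($735M), but forcing TerraLink→Band F and reassigning the rest optimally gives only $3201M — worse by 426.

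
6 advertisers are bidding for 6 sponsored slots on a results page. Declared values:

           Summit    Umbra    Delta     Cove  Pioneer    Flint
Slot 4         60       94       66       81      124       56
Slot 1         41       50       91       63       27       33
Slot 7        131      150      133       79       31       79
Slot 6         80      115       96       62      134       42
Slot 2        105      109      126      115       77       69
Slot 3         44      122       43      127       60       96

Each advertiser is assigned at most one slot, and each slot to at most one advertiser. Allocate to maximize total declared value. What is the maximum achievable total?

Treat this as an assignment problem: match each advertiser to one slot.
Optimal: Summit→Slot 7 ($131), Umbra→Slot 6 ($115), Delta→Slot 1 ($91), Cove→Slot 2 ($115), Pioneer→Slot 4 ($124), Flint→Slot 3 ($96) — total 131+115+91+115+124+96 = $672.
Column-greedy (each slot in turn goes to its best remaining advertiser) gives $656, worse by 16.
Swapping Umbra↔Pioneer (Umbra→Slot 4 $94, Pioneer→Slot 6 $134) loses 11.
Every other assignment is strictly worse.

Max total: $672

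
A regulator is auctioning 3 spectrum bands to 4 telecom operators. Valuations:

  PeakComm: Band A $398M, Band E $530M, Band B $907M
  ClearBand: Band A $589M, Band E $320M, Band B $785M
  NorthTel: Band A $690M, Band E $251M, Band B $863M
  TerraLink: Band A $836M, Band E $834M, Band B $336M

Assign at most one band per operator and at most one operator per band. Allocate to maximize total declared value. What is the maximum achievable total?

Optimal: NorthTel→Band A ($690M), TerraLink→Band E ($834M), PeakComm→Band B ($907M) — total 690+834+907 = $2431M.
Row-greedy (each operator in turn takes its best remaining band) gives $1747M, worse by 684.
Next-best assignment: ClearBand→Band A, TerraLink→Band E, PeakComm→Band B = $2330M.

Maximum total: $2431M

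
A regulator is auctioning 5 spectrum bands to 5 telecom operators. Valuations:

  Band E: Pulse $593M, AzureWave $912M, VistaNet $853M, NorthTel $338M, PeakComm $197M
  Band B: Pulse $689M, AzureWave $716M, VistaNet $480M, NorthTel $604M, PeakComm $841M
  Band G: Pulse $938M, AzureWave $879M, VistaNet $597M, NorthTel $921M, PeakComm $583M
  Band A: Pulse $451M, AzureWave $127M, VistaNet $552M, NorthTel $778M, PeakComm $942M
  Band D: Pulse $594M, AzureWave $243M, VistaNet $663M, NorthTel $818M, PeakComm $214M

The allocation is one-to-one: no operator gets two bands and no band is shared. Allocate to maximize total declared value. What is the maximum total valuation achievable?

Optimal: Pulse→Band G ($938M), AzureWave→Band B ($716M), VistaNet→Band E ($853M), NorthTel→Band D ($818M), PeakComm→Band A ($942M) — total 938+716+853+818+942 = $4267M.
Row-greedy (each operator in turn takes its best remaining band) gives $4132M, worse by 135.
Swapping AzureWave↔PeakComm (AzureWave→Band A $127M, PeakComm→Band B $841M) loses 690.

Max total: $4267M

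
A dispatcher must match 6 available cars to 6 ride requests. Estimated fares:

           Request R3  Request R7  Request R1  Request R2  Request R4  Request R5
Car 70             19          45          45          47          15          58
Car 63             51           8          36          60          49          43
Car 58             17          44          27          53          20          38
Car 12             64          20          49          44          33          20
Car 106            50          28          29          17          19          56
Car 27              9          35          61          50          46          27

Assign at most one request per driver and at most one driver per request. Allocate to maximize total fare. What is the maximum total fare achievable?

Maximum total: $328

Optimal: Car 70→Request R7 ($45), Car 63→Request R4 ($49), Car 58→Request R2 ($53), Car 12→Request R3 ($64), Car 106→Request R5 ($56), Car 27→Request R1 ($61) — total 45+49+53+64+56+61 = $328.
Swapping Car 63↔Car 106 (Car 63→Request R5 $43, Car 106→Request R4 $19) loses 43.
Checked against all permutations: $328 is optimal.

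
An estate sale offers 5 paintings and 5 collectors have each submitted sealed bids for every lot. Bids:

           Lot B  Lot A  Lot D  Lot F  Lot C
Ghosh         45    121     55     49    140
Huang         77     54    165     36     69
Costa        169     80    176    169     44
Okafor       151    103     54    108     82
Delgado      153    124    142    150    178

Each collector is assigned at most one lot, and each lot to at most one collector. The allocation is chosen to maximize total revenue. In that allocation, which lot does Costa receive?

Optimal: Ghosh→Lot A ($121), Huang→Lot D ($165), Costa→Lot F ($169), Okafor→Lot B ($151), Delgado→Lot C ($178) — total 121+165+169+151+178 = $784.
Max-entry greedy (repeatedly take the single best remaining cell) gives $662, worse by 122.
Next-best assignment: Ghosh→Lot C, Huang→Lot D, Costa→Lot F, Okafor→Lot B, Delgado→Lot A = $749.
Costa's own top lot is Lot D ($176), but forcing Costa→Lot D and reassigning the rest optimally gives only $671 — worse by 113.

Costa receives Lot F.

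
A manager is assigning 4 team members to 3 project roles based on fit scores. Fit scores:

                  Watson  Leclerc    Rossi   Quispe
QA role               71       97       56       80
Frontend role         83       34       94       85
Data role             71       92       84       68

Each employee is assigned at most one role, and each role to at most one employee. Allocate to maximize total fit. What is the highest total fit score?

Max total: 266 pts

This is a one-to-one assignment (maximum-weight bipartite matching).
Optimal: Leclerc→QA role (97 pts), Quispe→Frontend role (85 pts), Rossi→Data role (84 pts) — total 97+85+84 = 266 pts.
No other one-to-one assignment exceeds 266 pts.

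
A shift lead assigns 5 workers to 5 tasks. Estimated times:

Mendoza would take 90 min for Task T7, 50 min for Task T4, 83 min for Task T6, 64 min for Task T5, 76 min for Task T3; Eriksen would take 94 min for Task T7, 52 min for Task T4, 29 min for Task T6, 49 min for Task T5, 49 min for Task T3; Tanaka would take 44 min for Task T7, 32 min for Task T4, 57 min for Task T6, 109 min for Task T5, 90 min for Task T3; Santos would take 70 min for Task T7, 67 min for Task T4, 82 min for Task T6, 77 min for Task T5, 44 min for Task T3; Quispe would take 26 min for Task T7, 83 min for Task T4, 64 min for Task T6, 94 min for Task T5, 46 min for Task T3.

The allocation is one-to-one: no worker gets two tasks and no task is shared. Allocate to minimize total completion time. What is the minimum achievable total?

Minimum total: 195 min

Optimal: Mendoza→Task T5 (64 min), Eriksen→Task T6 (29 min), Tanaka→Task T4 (32 min), Santos→Task T3 (44 min), Quispe→Task T7 (26 min) — total 64+29+32+44+26 = 195 min.
Next-best assignment: Mendoza→Task T4, Eriksen→Task T5, Tanaka→Task T6, Santos→Task T3, Quispe→Task T7 = 226 min.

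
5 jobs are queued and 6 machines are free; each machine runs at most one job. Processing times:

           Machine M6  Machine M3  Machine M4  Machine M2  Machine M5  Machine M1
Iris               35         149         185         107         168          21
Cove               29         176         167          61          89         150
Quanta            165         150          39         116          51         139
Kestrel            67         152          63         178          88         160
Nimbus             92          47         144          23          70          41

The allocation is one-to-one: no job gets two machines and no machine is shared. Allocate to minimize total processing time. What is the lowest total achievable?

Optimal: Iris→Machine M1 (21 min), Cove→Machine M6 (29 min), Quanta→Machine M5 (51 min), Kestrel→Machine M4 (63 min), Nimbus→Machine M2 (23 min) — total 21+29+51+63+23 = 187 min.
Min-entry greedy (repeatedly take the single cheapest remaining cell) gives 200 min, worse by 13.
No other one-to-one assignment undercuts 187 min.

Minimum total: 187 min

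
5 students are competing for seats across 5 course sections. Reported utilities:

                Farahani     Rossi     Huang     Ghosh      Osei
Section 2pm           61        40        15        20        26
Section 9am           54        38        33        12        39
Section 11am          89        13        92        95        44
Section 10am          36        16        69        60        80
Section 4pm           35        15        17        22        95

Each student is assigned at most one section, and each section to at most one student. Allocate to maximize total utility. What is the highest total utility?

Max total: 358 points

Optimal: Farahani→Section 2pm (61 points), Rossi→Section 9am (38 points), Huang→Section 10am (69 points), Ghosh→Section 11am (95 points), Osei→Section 4pm (95 points) — total 61+38+69+95+95 = 358 points.
Column-greedy (each section in turn goes to its best remaining student) gives 279 points, worse by 79.
Swapping Farahani↔Ghosh (Farahani→Section 11am 89 points, Ghosh→Section 2pm 20 points) loses 47.
No other one-to-one assignment exceeds 358 points.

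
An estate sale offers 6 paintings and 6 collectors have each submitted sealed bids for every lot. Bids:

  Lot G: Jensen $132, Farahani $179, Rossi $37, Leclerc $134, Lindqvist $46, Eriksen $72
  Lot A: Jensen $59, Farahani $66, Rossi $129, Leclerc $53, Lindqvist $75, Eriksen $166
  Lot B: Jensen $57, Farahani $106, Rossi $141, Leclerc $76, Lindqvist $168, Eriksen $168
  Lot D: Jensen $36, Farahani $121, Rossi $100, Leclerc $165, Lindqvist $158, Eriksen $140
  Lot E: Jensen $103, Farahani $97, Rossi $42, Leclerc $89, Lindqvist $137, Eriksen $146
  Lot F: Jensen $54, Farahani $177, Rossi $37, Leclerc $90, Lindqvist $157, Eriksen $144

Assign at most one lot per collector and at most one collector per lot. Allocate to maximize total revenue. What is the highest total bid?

Optimal: Jensen→Lot G ($132), Farahani→Lot F ($177), Rossi→Lot B ($141), Leclerc→Lot D ($165), Lindqvist→Lot E ($137), Eriksen→Lot A ($166) — total 132+177+141+165+137+166 = $918.
Max-entry greedy (repeatedly take the single best remaining cell) gives $818, worse by 100.
Swapping Leclerc↔Farahani (Leclerc→Lot F $90, Farahani→Lot D $121) loses 131.

Max total: $918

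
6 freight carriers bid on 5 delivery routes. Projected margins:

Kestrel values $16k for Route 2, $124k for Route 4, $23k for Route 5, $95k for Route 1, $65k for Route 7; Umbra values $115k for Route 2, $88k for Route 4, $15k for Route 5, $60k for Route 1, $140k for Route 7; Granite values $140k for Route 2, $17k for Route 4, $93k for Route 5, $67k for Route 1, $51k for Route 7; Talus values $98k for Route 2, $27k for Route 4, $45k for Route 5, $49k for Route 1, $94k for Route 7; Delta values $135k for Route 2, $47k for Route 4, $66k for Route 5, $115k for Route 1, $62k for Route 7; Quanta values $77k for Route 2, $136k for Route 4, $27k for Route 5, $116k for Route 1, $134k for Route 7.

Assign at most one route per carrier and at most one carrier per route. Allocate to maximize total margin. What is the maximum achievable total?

Max total: $608k

Optimal: Delta→Route 2 ($135k), Kestrel→Route 4 ($124k), Granite→Route 5 ($93k), Quanta→Route 1 ($116k), Umbra→Route 7 ($140k) — total 135+124+93+116+140 = $608k.
Max-entry greedy (repeatedly take the single best remaining cell) gives $576k, worse by 32.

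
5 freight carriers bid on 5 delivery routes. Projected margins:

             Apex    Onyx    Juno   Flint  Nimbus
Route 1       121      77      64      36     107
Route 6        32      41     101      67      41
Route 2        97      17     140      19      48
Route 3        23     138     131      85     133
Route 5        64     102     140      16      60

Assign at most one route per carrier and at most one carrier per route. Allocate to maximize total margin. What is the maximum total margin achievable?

Optimal: Apex→Route 1 ($121k), Onyx→Route 5 ($102k), Juno→Route 2 ($140k), Flint→Route 6 ($67k), Nimbus→Route 3 ($133k) — total 121+102+140+67+133 = $563k.
Max-entry greedy (repeatedly take the single best remaining cell) gives $526k, worse by 37.
Next-best assignment: Apex→Route 2, Onyx→Route 3, Juno→Route 5, Flint→Route 6, Nimbus→Route 1 = $549k.
Swapping Juno↔Nimbus (Juno→Route 3 $131k, Nimbus→Route 2 $48k) loses 94.

Max total: $563k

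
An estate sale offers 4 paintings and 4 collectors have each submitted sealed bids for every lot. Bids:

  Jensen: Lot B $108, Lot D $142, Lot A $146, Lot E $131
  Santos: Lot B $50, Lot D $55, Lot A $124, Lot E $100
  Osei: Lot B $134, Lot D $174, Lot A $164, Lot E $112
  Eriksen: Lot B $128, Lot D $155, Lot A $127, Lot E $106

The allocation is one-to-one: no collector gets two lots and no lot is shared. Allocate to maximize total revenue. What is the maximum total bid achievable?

Optimal: Jensen→Lot E ($131), Santos→Lot A ($124), Osei→Lot D ($174), Eriksen→Lot B ($128) — total 131+124+174+128 = $557.
Max-entry greedy (repeatedly take the single best remaining cell) gives $548, worse by 9.
Next-best assignment: Jensen→Lot A, Santos→Lot E, Osei→Lot D, Eriksen→Lot B = $548.
Swapping Eriksen↔Jensen (Eriksen→Lot E $106, Jensen→Lot B $108) loses 45.

Max total: $557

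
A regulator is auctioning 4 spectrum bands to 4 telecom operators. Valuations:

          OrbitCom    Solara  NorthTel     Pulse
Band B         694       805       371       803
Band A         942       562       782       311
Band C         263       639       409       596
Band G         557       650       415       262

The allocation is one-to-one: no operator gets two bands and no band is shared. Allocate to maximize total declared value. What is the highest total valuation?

Maximum total: $2804M

Optimal: OrbitCom→Band A ($942M), Solara→Band G ($650M), NorthTel→Band C ($409M), Pulse→Band B ($803M) — total 942+650+409+803 = $2804M.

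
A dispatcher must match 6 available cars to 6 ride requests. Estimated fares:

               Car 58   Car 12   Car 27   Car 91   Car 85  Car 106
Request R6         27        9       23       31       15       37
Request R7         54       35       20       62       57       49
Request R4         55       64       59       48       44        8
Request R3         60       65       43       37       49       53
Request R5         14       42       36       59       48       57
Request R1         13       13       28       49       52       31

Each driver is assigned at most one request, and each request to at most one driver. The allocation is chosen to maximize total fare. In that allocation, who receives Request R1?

Car 85 receives Request R1.

Optimal: Car 58→Request R7 ($54), Car 12→Request R3 ($65), Car 27→Request R4 ($59), Car 91→Request R5 ($59), Car 85→Request R1 ($52), Car 106→Request R6 ($37) — total 54+65+59+59+52+37 = $326.
Max-entry greedy (repeatedly take the single best remaining cell) gives $322, worse by 4.
Checked against all permutations: $326 is optimal.
Car 85's own top request is Request R7 ($57), but forcing Car 85→Request R7 and reassigning the rest optimally gives only $314 — worse by 12.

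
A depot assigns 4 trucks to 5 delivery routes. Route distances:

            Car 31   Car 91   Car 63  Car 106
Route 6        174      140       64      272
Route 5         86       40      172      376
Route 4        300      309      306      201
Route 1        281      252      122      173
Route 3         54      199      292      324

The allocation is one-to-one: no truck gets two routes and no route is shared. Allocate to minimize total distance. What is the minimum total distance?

Optimal: Car 31→Route 3 (54 km), Car 91→Route 5 (40 km), Car 63→Route 6 (64 km), Car 106→Route 1 (173 km) — total 54+40+64+173 = 331 km.
Column-greedy (each route in turn goes to its cheapest remaining truck) gives 586 km, worse by 255.

Minimum total: 331 km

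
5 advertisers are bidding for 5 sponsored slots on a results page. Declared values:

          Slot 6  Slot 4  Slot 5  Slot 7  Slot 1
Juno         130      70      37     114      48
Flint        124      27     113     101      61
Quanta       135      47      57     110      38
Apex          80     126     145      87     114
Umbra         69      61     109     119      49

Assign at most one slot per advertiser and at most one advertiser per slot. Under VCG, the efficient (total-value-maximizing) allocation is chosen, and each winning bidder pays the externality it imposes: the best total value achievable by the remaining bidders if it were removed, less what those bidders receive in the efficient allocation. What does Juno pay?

Efficient allocation: Juno→Slot 4 ($70), Flint→Slot 5 ($113), Quanta→Slot 6 ($135), Apex→Slot 1 ($114), Umbra→Slot 7 ($119); total welfare W = $551.
Juno receives Slot 4 at value $70, so the others get W − 70 = $481.
Without Juno: best allocation of the remaining 4 bidders over all 5 slots is Flint→Slot 5 ($113), Quanta→Slot 6 ($135), Apex→Slot 4 ($126), Umbra→Slot 7 ($119), total $493.
VCG payment = (others' best without Juno) − (others' welfare with Juno) = 493 − 481 = $12.

Juno pays $12.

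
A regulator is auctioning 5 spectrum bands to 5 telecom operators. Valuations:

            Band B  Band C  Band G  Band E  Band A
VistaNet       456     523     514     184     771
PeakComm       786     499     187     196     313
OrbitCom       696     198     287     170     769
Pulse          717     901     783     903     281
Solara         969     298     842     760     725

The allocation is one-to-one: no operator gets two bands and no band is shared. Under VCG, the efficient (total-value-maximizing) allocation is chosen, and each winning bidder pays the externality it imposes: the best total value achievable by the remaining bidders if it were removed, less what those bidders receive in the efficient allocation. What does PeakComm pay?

Efficient allocation: VistaNet→Band C ($523M), PeakComm→Band B ($786M), OrbitCom→Band A ($769M), Pulse→Band E ($903M), Solara→Band G ($842M); total welfare W = $3823M.
PeakComm receives Band B at value $786M, so the others get W − 786 = $3037M.
Without PeakComm: best allocation of the remaining 4 bidders over all 5 bands is VistaNet→Band A ($771M), OrbitCom→Band B ($696M), Pulse→Band E ($903M), Solara→Band G ($842M), total $3212M.
VCG payment = (others' best without PeakComm) − (others' welfare with PeakComm) = 3212 − 3037 = $175M.

PeakComm pays $175M.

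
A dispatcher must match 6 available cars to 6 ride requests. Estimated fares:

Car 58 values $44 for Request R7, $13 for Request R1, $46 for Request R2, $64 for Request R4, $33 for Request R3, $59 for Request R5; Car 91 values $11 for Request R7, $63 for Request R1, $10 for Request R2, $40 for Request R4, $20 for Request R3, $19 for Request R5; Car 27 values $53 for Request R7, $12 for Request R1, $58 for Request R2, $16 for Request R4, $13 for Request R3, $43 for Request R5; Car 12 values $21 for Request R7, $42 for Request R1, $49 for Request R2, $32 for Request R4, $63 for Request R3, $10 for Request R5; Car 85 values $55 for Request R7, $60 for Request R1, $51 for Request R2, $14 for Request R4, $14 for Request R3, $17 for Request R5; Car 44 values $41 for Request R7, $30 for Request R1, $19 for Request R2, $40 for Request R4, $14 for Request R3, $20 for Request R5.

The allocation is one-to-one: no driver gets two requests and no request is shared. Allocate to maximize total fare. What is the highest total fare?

Max total: $338

Treat this as an assignment problem: match each driver to one request.
Optimal: Car 58→Request R5 ($59), Car 91→Request R1 ($63), Car 27→Request R2 ($58), Car 12→Request R3 ($63), Car 85→Request R7 ($55), Car 44→Request R4 ($40) — total 59+63+58+63+55+40 = $338.
Max-entry greedy (repeatedly take the single best remaining cell) gives $323, worse by 15.
Swapping Car 58↔Car 12 (Car 58→Request R3 $33, Car 12→Request R5 $10) loses 79.
No other one-to-one assignment exceeds $338.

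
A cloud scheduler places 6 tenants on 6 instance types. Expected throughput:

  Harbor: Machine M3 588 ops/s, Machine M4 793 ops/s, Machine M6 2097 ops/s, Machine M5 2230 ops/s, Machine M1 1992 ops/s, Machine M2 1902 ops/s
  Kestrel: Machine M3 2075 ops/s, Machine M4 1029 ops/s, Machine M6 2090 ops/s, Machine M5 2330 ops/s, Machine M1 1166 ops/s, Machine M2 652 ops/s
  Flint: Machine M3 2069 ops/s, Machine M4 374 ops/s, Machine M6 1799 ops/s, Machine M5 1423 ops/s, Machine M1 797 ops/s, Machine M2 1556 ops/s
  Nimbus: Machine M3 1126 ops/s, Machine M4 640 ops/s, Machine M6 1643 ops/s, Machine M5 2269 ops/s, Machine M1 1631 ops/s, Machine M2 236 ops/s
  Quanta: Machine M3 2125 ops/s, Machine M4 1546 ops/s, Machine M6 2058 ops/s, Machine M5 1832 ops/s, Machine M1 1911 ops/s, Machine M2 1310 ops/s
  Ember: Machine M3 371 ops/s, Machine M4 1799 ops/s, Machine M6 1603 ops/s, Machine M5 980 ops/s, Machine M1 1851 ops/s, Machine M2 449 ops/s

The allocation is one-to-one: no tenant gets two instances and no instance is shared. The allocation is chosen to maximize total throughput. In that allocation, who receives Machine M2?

Harbor receives Machine M2.

Optimal: Harbor→Machine M2 (1902 ops/s), Kestrel→Machine M6 (2090 ops/s), Flint→Machine M3 (2069 ops/s), Nimbus→Machine M5 (2269 ops/s), Quanta→Machine M1 (1911 ops/s), Ember→Machine M4 (1799 ops/s) — total 1902+2090+2069+2269+1911+1799 = 12040 ops/s.
Harbor's own top instance is Machine M5 (2230 ops/s), but forcing Harbor→Machine M5 and reassigning the rest optimally gives only 11431 ops/s — worse by 609.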